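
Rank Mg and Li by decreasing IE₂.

After 1 electron has been removed, what remains? Mg⁺ still has 1 valence electron; Li⁺ is the bare [He] core.
Pulling an electron out of a noble-gas core costs far more than removing a remaining valence electron, so Li sits at the high end of IE_2.
Approximate IE_2 values (kJ/mol): Mg 1451, Li 7298.
Hence IE_2: Mg < Li.

Li > Mg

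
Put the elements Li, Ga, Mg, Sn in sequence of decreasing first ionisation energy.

Mg > Sn > Ga > Li

Li is in period 2, group 1; Mg is in period 3, group 2; Ga is in period 4, group 13; Sn is in period 5, group 14.
Across a period the outer electron is held more tightly (higher IE₁); down a group it sits in a higher shell, more shielded, and comes off more easily.
A diagonal step moves right (one effect) and down (the opposite effect) at once.
Ga > Li: period and group pull opposite ways; the across-period shift dominates (579 vs 520 kJ/mol).
Sn > Ga: the two effects oppose for this pair; the across-period effect wins (709 vs 579 kJ/mol).
Mg > Sn: the two effects oppose for this pair; the down-group effect wins (738 vs 709 kJ/mol).
For reference (kJ/mol): Li 520, Mg 738, Ga 579, Sn 709.
So from highest to lowest: Mg > Sn > Ga > Li.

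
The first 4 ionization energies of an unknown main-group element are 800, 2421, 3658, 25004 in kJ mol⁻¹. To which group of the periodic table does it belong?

Group 13

Look for the largest jump between consecutive ionization energies: IE4/IE3 ≈ 6.8, far larger than any earlier ratio.
That jump marks the point where a core electron is being removed. So the atom has 3 valence electrons.
A main-group element with 3 valence electrons is in group 13.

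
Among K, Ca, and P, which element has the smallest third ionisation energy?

After 2 electrons have been removed, what remains? K²⁺ is already 1 electron into the core; Ca²⁺ is the bare [Ar] core; P²⁺ still has 3 valence electrons.
Core electrons are held far more tightly than valence electrons, so K and Ca top the IE_3 order.
The numbers (kJ/mol): K 4420, Ca 4912, P 2914.
Overall IE_3 order: P < K < Ca.

P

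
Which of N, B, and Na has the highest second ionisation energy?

Na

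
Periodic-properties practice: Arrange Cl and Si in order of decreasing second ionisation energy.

After 1 electron has been removed, what remains? Cl⁺ still has 6 valence electrons; Si⁺ still has 3 valence electrons.
All are still removing valence electrons, so compare the +1 ions as you would atoms: IE_2 generally rises across a period (higher Z_eff) and falls down a group (larger shell), subject to the usual subshell exceptions.
Valence configurations: Cl⁺ [Ne]3s²3p⁴, Si⁺ [Ne]3s²3p¹.
Tabulated IE_2 (kJ/mol): Cl 2298, Si 1577.
Overall IE_2 order: Si < Cl.

Cl > Si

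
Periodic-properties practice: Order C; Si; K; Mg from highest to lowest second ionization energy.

K > C > Si > Mg

After 1 electron has been removed, what remains? C⁺ still has 3 valence electrons; Si⁺ still has 3 valence electrons; K⁺ is the bare [Ar] core; Mg⁺ still has 1 valence electron.
Breaking into a closed-shell core is much more expensive than removing a leftover valence electron — K has the largest IE_2 here.
Valence configurations: C⁺ [He]2s²2p¹, Si⁺ [Ne]3s²3p¹, Mg⁺ [Ne]3s¹.
The numbers (kJ/mol): C 2353, Si 1577, K 3052, Mg 1451.
Hence IE_2: Mg < Si < C < K.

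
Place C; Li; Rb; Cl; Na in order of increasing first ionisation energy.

Li is in period 2, group 1; C is in period 2, group 14; Na is in period 3, group 1; Cl is in period 3, group 17; Rb is in period 5, group 1.
IE₁ increases left→right with effective nuclear charge and decreases top→bottom as the valence shell moves farther out.
Here both period and group differ, so the two effects have to be weighed against each other.
Na > Rb: Na sits above Rb in group 1, so the down-group effect alone puts Na higher.
Li > Na: they share group 1; the group trend gives Li the larger value.
C > Li: C lies to the right of Li in period 2, so the across-period effect alone puts C higher.
Cl > C: period and group pull opposite ways; the across-period shift dominates (1251 vs 1086 kJ/mol).
Approximate values (kJ/mol): Li 520, C 1086, Na 496, Cl 1251, Rb 403.
So from lowest to highest: Rb < Na < Li < C < Cl.

Rb < Na < Li < C < Cl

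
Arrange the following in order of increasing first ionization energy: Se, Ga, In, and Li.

Li is in period 2, group 1; Ga is in period 4, group 13; Se is in period 4, group 16; In is in period 5, group 13.
IE₁ increases left→right with effective nuclear charge and decreases top→bottom as the valence shell moves farther out.
Here both period and group differ, so the two effects have to be weighed against each other.
In > Li: period and group pull opposite ways; the across-period shift dominates (558 vs 520 kJ/mol).
Ga > In: Ga sits above In in group 13, so the down-group effect alone puts Ga higher.
Se > Ga: both are in period 4; the period trend gives Se the larger value.
Approximate values (kJ/mol): Li 520, Ga 579, Se 941, In 558.
So from lowest to highest: Li < In < Ga < Se.

Li < In < Ga < Se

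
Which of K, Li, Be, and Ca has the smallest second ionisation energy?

Ca

The second ionization energy removes an electron from the +1 ion. For each element: K⁺ is the bare [Ar] core; Li⁺ is the bare [He] core; Be⁺ still has 1 valence electron; Ca⁺ still has 1 valence electron.
Core electrons are held far more tightly than valence electrons, so K and Li top the IE_2 order.
Valence configurations: Be⁺ [He]2s¹, Ca⁺ [Ar]4s¹.
Tabulated IE_2 (kJ/mol): K 3052, Li 7298, Be 1757, Ca 1145.
Hence IE_2: Ca < Be < K < Li.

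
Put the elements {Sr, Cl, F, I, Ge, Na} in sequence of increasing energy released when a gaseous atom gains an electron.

Sr, Na, Ge, I, F, Cl

F is in period 2, group 17; Na is in period 3, group 1; Cl is in period 3, group 17; Ge is in period 4, group 14; Sr is in period 5, group 2; I is in period 5, group 17.
Atoms with high Z_eff and room in the valence shell (especially the halogens) have the most exothermic electron affinities.
Here both period and group differ, so the two effects have to be weighed against each other.
Na > Sr: period and group pull opposite ways; the down-group shift dominates (53 vs 5 kJ/mol).
Ge > Na: period and group pull opposite ways; the across-period shift dominates (119 vs 53 kJ/mol).
I > Ge: period and group pull opposite ways; the across-period shift dominates (295 vs 119 kJ/mol).
F > I: they share group 17; the group trend gives F the larger value.
Cl > F: this pair runs against the simple trend — see the exception note.
Note the exception: Cl has a higher electron affinity than F, contrary to the simple trend — F's small 2p subshell makes the incoming electron feel strong e⁻–e⁻ repulsion, so Cl actually releases more energy on gaining an electron.
For reference (kJ/mol): F 328, Na 53, Cl 349, Ge 119, Sr 5, I 295.
So from lowest to highest: Sr < Na < Ge < I < F < Cl.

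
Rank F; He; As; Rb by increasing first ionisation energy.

Removing the outermost electron gets harder across a period and easier down a group.
Here both period and group differ, so the two effects have to be weighed against each other.
As > Rb: relative to Rb, both the across-period and down-group shifts push As's first ionization energy up.
F > As: both effects reinforce here, so F is clearly the higher of the two.
He > F: both effects reinforce here, so He is clearly the higher of the two.
For reference (kJ/mol): He 2372, F 1681, As 947, Rb 403.
So from lowest to highest: Rb < As < F < He.

Rb < As < F < He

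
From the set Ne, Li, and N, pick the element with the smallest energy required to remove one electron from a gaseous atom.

Li

Across a period the outer electron is held more tightly (higher IE₁); down a group it sits in a higher shell, more shielded, and comes off more easily.
All lie in period 2, so first ionization energy increases left to right.
The smallest energy required to remove one electron from a gaseous atom among these belongs to Li.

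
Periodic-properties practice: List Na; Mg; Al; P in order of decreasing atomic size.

Na is in period 3, group 1; Mg is in period 3, group 2; Al is in period 3, group 13; P is in period 3, group 15.
Radius decreases left→right (rising Z_eff, same n) and increases top→bottom (higher n).
All lie in period 3, so atomic radius increases right to left.
So from largest to smallest: Na > Mg > Al > P.

Na, Mg, Al, P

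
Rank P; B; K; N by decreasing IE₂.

K, N, B, P

IE_2 is the cost of taking one more electron from the +1 cation: P⁺ still has 4 valence electrons; B⁺ still has 2 valence electrons; K⁺ is the bare [Ar] core; N⁺ still has 4 valence electrons.
Breaking into a closed-shell core is much more expensive than removing a leftover valence electron — K has the largest IE_2 here.
Valence configurations: P⁺ [Ne]3s²3p², B⁺ [He]2s², N⁺ [He]2s²2p².
Approximate IE_2 values (kJ/mol): P 1907, B 2427, K 3052, N 2856.
So the second ionization energies run P < B < N < K.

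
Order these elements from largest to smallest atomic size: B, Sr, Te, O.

Sr > Te > B > O

B is in period 2, group 13; O is in period 2, group 16; Sr is in period 5, group 2; Te is in period 5, group 16.
Radius decreases left→right (rising Z_eff, same n) and increases top→bottom (higher n).
Neither a single period nor a single group — weigh both effects.
B > O: B lies to the left of O in period 2, so the across-period effect alone puts B larger.
Te > B: period and group pull opposite ways; the down-group shift dominates (136 vs 85 pm).
Sr > Te: Sr lies to the left of Te in period 5, so the across-period effect alone puts Sr larger.
Approximate values (pm): B 85, O 63, Sr 185, Te 136.
So from largest to smallest: Sr > Te > B > O.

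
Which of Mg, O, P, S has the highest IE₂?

The second ionization energy removes an electron from the +1 ion. For each element: Mg⁺ still has 1 valence electron; O⁺ still has 5 valence electrons; P⁺ still has 4 valence electrons; S⁺ still has 5 valence electrons.
All are still removing valence electrons, so compare the +1 ions as you would atoms: IE_2 generally rises across a period (higher Z_eff) and falls down a group (larger shell), subject to the usual subshell exceptions.
Valence configurations: Mg⁺ [Ne]3s¹, O⁺ [He]2s²2p³, P⁺ [Ne]3s²3p², S⁺ [Ne]3s²3p³.
The numbers (kJ/mol): Mg 1451, O 3388, P 1907, S 2252.
Putting it together, IE_2: Mg < P < S < O.

O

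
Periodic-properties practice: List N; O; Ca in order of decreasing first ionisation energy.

N is in period 2, group 15; O is in period 2, group 16; Ca is in period 4, group 2.
IE₁ increases left→right with effective nuclear charge and decreases top→bottom as the valence shell moves farther out.
Here both period and group differ, so the two effects have to be weighed against each other.
O > Ca: both effects reinforce here, so O is clearly the higher of the two.
N > O: this pair runs against the simple trend — see the exception note.
Note the exception: N has a higher first ionization energy than O, contrary to the simple trend — pairing an electron in O's 2p⁴ costs repulsion energy, so O ionizes more easily than half-filled N (2p³).
Tabulated first ionization energy (kJ/mol): N 1402, O 1314, Ca 590.
So from highest to lowest: N > O > Ca.

N > O > Ca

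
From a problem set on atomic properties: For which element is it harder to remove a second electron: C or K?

K

The second ionization energy removes an electron from the +1 ion. For each element: C⁺ still has 3 valence electrons; K⁺ is the bare [Ar] core.
Breaking into a closed-shell core is much more expensive than removing a leftover valence electron — K has the largest IE_2 here.
Approximate IE_2 values (kJ/mol): C 2353, K 3052.
Overall IE_2 order: C < K.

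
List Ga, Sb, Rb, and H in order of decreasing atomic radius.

Rb > Sb > Ga > H

Moving right in a period, electrons are added to the same shell under a stronger nuclear pull, so atoms get smaller; moving down, a new shell is opened and atoms get larger.
Neither a single period nor a single group — weigh both effects.
Ga > H: the two effects oppose for this pair; the down-group effect wins (124 vs 32 pm).
Sb > Ga: the two effects oppose for this pair; the down-group effect wins (140 vs 124 pm).
Rb > Sb: Rb lies to the left of Sb in period 5, so the across-period effect alone puts Rb larger.
For reference (pm): H 32, Ga 124, Rb 210, Sb 140.
So from largest to smallest: Rb > Sb > Ga > H.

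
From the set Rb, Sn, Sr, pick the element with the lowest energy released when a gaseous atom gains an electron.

Sr

EA tends to increase across a period and decrease down a group, though the pattern is less regular than for IE or radius.
All lie in period 5; the across-period trend (electron affinity increases left to right) applies, with the exception below.
Note the exception: Rb has a higher electron affinity than Sr, contrary to the simple trend — adding an electron to Sr (ns²) has to open a new, higher-energy np subshell, which is unfavourable.
Tabulated electron affinity (kJ/mol): Rb 47, Sr 5, Sn 107.
The lowest energy released when a gaseous atom gains an electron among these belongs to Sr.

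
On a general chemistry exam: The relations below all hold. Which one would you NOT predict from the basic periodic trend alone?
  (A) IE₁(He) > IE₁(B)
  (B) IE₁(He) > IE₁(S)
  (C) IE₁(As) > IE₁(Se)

(C)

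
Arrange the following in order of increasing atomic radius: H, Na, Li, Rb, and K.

H is in period 1, group 1; Li is in period 2, group 1; Na is in period 3, group 1; K is in period 4, group 1; Rb is in period 5, group 1.
Moving right in a period, electrons are added to the same shell under a stronger nuclear pull, so atoms get smaller; moving down, a new shell is opened and atoms get larger.
All are in group 1, so atomic radius increases down the group.
So from smallest to largest: H < Li < Na < K < Rb.

H < Li < Na < K < Rb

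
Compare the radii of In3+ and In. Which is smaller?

In3+

Forming In3+ removes 3 electrons from In. Fewer electrons for the same nuclear charge means less shielding and a higher Z_eff on the remaining electrons, and for main-group metals the entire outer shell is lost.
A cation is smaller than its parent atom: In3+ < In.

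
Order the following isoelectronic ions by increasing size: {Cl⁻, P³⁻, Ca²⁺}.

All of these have 18 electrons, so size is governed by nuclear charge alone: the more protons, the stronger the pull on the same electron cloud, and the smaller the ion.
Nuclear charges: Ca²⁺ (Z=20), Cl⁻ (Z=17), P³⁻ (Z=15).
Smallest to largest: Ca²⁺ < Cl⁻ < P³⁻.

Ca²⁺ < Cl⁻ < P³⁻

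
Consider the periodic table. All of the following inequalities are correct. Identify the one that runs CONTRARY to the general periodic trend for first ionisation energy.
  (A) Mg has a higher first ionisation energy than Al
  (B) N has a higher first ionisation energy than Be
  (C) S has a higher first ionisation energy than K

(A)

The general trend: first ionisation energy increases across a period and decreases down a group.
(A) Mg (period 3, group 2) vs Al (period 3, group 13): the stated order contradicts the simple trend.
(B) N (period 2, group 15) vs Be (period 2, group 2): the stated order agrees with the simple trend.
(C) S (period 3, group 16) vs K (period 4, group 1): the stated order agrees with the simple trend.
The exception is (A): Al's single 3p electron is easier to remove than one from Mg's filled 3s².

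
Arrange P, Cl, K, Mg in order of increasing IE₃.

P < Cl < K < Mg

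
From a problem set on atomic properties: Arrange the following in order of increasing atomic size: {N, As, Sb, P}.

Atomic radius shrinks across a period as nuclear charge pulls the same shell inward, and grows down a group as new shells are added.
All are in group 15, so atomic radius increases down the group.
So from smallest to largest: N < P < As < Sb.

N < P < As < Sb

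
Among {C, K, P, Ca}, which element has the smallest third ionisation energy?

P

IE_3 is the cost of taking one more electron from the +2 cation: C²⁺ still has 2 valence electrons; K²⁺ is already 1 electron into the core; P²⁺ still has 3 valence electrons; Ca²⁺ is the bare [Ar] core.
Usually core removal costs more than valence removal, but here the competition is close: a tightly held n=2 valence electron can cost more to remove than an n=3 core electron, so the actual values have to decide it.
Valence configurations: C²⁺ [He]2s², P²⁺ [Ne]3s²3p¹.
The numbers (kJ/mol): C 4620, K 4420, P 2914, Ca 4912.
Hence IE_3: P < K < C < Ca.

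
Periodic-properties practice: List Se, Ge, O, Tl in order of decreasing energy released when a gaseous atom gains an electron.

Se, O, Ge, Tl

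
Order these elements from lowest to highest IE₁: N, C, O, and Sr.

Across a period the outer electron is held more tightly (higher IE₁); down a group it sits in a higher shell, more shielded, and comes off more easily.
Here both period and group differ, so the two effects have to be weighed against each other.
C > Sr: relative to Sr, both the across-period and down-group shifts push C's first ionization energy up.
O > C: both are in period 2; the period trend gives O the larger value.
N > O: this pair runs against the simple trend — see the exception note.
Note the exception: N has a higher first ionization energy than O, contrary to the simple trend — pairing an electron in O's 2p⁴ costs repulsion energy, so O ionizes more easily than half-filled N (2p³).
Tabulated first ionization energy (kJ/mol): C 1086, N 1402, O 1314, Sr 550.
So from lowest to highest: Sr < C < O < N.

Sr < C < O < N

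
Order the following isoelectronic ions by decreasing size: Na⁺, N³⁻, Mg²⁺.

All of these have 10 electrons, so size is governed by nuclear charge alone: the more protons, the stronger the pull on the same electron cloud, and the smaller the ion.
Nuclear charges: Mg²⁺ (Z=12), Na⁺ (Z=11), N³⁻ (Z=7).
Largest to smallest: N³⁻ > Na⁺ > Mg²⁺.

N³⁻ > Na⁺ > Mg²⁺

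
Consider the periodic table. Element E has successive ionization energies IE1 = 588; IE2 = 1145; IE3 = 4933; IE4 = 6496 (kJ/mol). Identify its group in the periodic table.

Group 2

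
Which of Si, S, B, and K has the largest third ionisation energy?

The third ionization energy removes an electron from the +2 ion. For each element: Si²⁺ still has 2 valence electrons; S²⁺ still has 4 valence electrons; B²⁺ still has 1 valence electron; K²⁺ is already 1 electron into the core.
Core electrons are held far more tightly than valence electrons, so K tops the IE_3 order.
Valence configurations: Si²⁺ [Ne]3s², S²⁺ [Ne]3s²3p², B²⁺ [He]2s¹.
The numbers (kJ/mol): Si 3232, S 3357, B 3660, K 4420.
Putting it together, IE_3: Si < S < B < K.

K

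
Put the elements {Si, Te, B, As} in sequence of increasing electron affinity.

B is in period 2, group 13; Si is in period 3, group 14; As is in period 4, group 15; Te is in period 5, group 16.
Electron affinity generally becomes more exothermic across a period toward the halogens and less exothermic down a group.
A diagonal step moves right (one effect) and down (the opposite effect) at once.
As > B: the two effects oppose for this pair; the across-period effect wins (78 vs 27 kJ/mol).
Si > As: period and group pull opposite ways; the down-group shift dominates (134 vs 78 kJ/mol).
Te > Si: period and group pull opposite ways; the across-period shift dominates (190 vs 134 kJ/mol).
Tabulated electron affinity (kJ/mol): B 27, Si 134, As 78, Te 190.
So from lowest to highest: B < As < Si < Te.

B < As < Si < Te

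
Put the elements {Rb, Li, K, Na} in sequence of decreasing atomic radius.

Rb > K > Na > Li

Li is in period 2, group 1; Na is in period 3, group 1; K is in period 4, group 1; Rb is in period 5, group 1.
Radius decreases left→right (rising Z_eff, same n) and increases top→bottom (higher n).
All are in group 1, so atomic radius increases down the group.
So from largest to smallest: Rb > K > Na > Li.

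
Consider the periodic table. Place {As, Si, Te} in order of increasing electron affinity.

Adding an electron releases more energy for atoms nearer the top right (short of the noble gases).
A diagonal step moves right (one effect) and down (the opposite effect) at once.
Si > As: period and group pull opposite ways; the down-group shift dominates (134 vs 78 kJ/mol).
Te > Si: period and group pull opposite ways; the across-period shift dominates (190 vs 134 kJ/mol).
Approximate values (kJ/mol): Si 134, As 78, Te 190.
So from lowest to highest: As < Si < Te.

As < Si < Te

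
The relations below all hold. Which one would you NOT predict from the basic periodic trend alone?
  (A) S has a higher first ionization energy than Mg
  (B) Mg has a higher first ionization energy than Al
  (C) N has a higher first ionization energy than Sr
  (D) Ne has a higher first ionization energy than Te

The general trend: first ionization energy increases across a period and decreases down a group.
(A) S (period 3, group 16) vs Mg (period 3, group 2): the stated order agrees with the simple trend.
(B) Mg (period 3, group 2) vs Al (period 3, group 13): the stated order contradicts the simple trend.
(C) N (period 2, group 15) vs Sr (period 5, group 2): the stated order agrees with the simple trend.
(D) Ne (period 2, group 18) vs Te (period 5, group 16): the stated order agrees with the simple trend.
The exception is (B): Al's single 3p electron is easier to remove than one from Mg's filled 3s².

(B)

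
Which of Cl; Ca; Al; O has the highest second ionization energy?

O

After 1 electron has been removed, what remains? Cl⁺ still has 6 valence electrons; Ca⁺ still has 1 valence electron; Al⁺ still has 2 valence electrons; O⁺ still has 5 valence electrons.
All are still removing valence electrons, so compare the +1 ions as you would atoms: IE_2 generally rises across a period (higher Z_eff) and falls down a group (larger shell), subject to the usual subshell exceptions.
Valence configurations: Cl⁺ [Ne]3s²3p⁴, Ca⁺ [Ar]4s¹, Al⁺ [Ne]3s², O⁺ [He]2s²2p³.
Tabulated IE_2 (kJ/mol): Cl 2298, Ca 1145, Al 1817, O 3388.
Putting it together, IE_2: Ca < Al < Cl < O.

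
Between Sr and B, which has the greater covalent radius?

Sr

Across a period the added protons contract the valence shell; down a group each new principal shell makes the atom larger.
Neither a single period nor a single group — weigh both effects.
Sr > B: both effects reinforce here, so Sr is clearly the larger of the two.
Approximate values (pm): B 85, Sr 185.
So Sr has the greater covalent radius (Sr > B).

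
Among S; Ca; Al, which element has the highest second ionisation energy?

S

Consider each +1 ion: S⁺ still has 5 valence electrons; Ca⁺ still has 1 valence electron; Al⁺ still has 2 valence electrons.
All are still removing valence electrons, so compare the +1 ions as you would atoms: IE_2 generally rises across a period (higher Z_eff) and falls down a group (larger shell), subject to the usual subshell exceptions.
Valence configurations: S⁺ [Ne]3s²3p³, Ca⁺ [Ar]4s¹, Al⁺ [Ne]3s².
Approximate IE_2 values (kJ/mol): S 2252, Ca 1145, Al 1817.
Hence IE_2: Ca < Al < S.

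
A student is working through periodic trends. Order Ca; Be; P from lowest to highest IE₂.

Ca < Be < P

After 1 electron has been removed, what remains? Ca⁺ still has 1 valence electron; Be⁺ still has 1 valence electron; P⁺ still has 4 valence electrons.
All are still removing valence electrons, so compare the +1 ions as you would atoms: IE_2 generally rises across a period (higher Z_eff) and falls down a group (larger shell), subject to the usual subshell exceptions.
Valence configurations: Ca⁺ [Ar]4s¹, Be⁺ [He]2s¹, P⁺ [Ne]3s²3p².
The numbers (kJ/mol): Ca 1145, Be 1757, P 1907.
Putting it together, IE_2: Ca < Be < P.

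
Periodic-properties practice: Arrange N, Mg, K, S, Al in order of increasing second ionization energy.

The second ionization energy removes an electron from the +1 ion. For each element: N⁺ still has 4 valence electrons; Mg⁺ still has 1 valence electron; K⁺ is the bare [Ar] core; S⁺ still has 5 valence electrons; Al⁺ still has 2 valence electrons.
Breaking into a closed-shell core is much more expensive than removing a leftover valence electron — K has the largest IE_2 here.
Valence configurations: N⁺ [He]2s²2p², Mg⁺ [Ne]3s¹, S⁺ [Ne]3s²3p³, Al⁺ [Ne]3s².
Tabulated IE_2 (kJ/mol): N 2856, Mg 1451, K 3052, S 2252, Al 1817.
So the second ionization energies run Mg < Al < S < N < K.

Mg < Al < S < N < K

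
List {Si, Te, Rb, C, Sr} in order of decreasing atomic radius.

Rb, Sr, Te, Si, C

C is in period 2, group 14; Si is in period 3, group 14; Rb is in period 5, group 1; Sr is in period 5, group 2; Te is in period 5, group 16.
Atomic radius shrinks across a period as nuclear charge pulls the same shell inward, and grows down a group as new shells are added.
These span different periods and groups, so the two trends combine.
Si > C: they share group 14; the group trend gives Si the larger value.
Te > Si: the two effects oppose for this pair; the down-group effect wins (136 vs 116 pm).
Sr > Te: both are in period 5; the period trend gives Sr the larger value.
Rb > Sr: Rb lies to the left of Sr in period 5, so the across-period effect alone puts Rb larger.
Tabulated atomic radius (pm): C 75, Si 116, Rb 210, Sr 185, Te 136.
So from largest to smallest: Rb > Sr > Te > Si > C.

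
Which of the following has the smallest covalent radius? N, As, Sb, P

N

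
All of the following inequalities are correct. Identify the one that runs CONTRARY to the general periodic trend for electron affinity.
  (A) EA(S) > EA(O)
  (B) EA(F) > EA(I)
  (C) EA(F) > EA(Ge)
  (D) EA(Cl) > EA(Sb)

The general trend: electron affinity increases across a period and decreases down a group.
(A) S (period 3, group 16) vs O (period 2, group 16): the stated order contradicts the simple trend.
(B) F (period 2, group 17) vs I (period 5, group 17): the stated order agrees with the simple trend.
(C) F (period 2, group 17) vs Ge (period 4, group 14): the stated order agrees with the simple trend.
(D) Cl (period 3, group 17) vs Sb (period 5, group 15): the stated order agrees with the simple trend.
The exception is (A): the compact 2p subshell of O repels the added electron more than S's larger 3p does.

(A)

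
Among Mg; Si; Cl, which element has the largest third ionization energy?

Mg

IE_3 is the cost of taking one more electron from the +2 cation: Mg²⁺ is the bare [Ne] core; Si²⁺ still has 2 valence electrons; Cl²⁺ still has 5 valence electrons.
Pulling an electron out of a noble-gas core costs far more than removing a remaining valence electron, so Mg sits at the high end of IE_3.
Valence configurations: Si²⁺ [Ne]3s², Cl²⁺ [Ne]3s²3p³.
The numbers (kJ/mol): Mg 7733, Si 3232, Cl 3822.
Putting it together, IE_3: Si < Cl < Mg.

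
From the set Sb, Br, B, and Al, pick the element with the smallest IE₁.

Al

B is in period 2, group 13; Al is in period 3, group 13; Br is in period 4, group 17; Sb is in period 5, group 15.
IE₁ increases left→right with effective nuclear charge and decreases top→bottom as the valence shell moves farther out.
These span different periods and groups, so the two trends combine.
B > Al: B sits above Al in group 13, so the down-group effect alone puts B higher.
Sb > B: period and group pull opposite ways; the across-period shift dominates (831 vs 801 kJ/mol).
Br > Sb: relative to Sb, both the across-period and down-group shifts push Br's first ionization energy up.
For reference (kJ/mol): B 801, Al 578, Br 1140, Sb 831.
The smallest IE₁ among these belongs to Al.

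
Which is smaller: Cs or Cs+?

Cs+

Forming Cs+ removes 1 electron from Cs. Fewer electrons for the same nuclear charge means less shielding and a higher Z_eff on the remaining electrons, and for main-group metals the entire outer shell is lost.
A cation is smaller than its parent atom: Cs+ < Cs.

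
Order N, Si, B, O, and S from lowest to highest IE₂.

Si < S < B < N < O

Consider each +1 ion: N⁺ still has 4 valence electrons; Si⁺ still has 3 valence electrons; B⁺ still has 2 valence electrons; O⁺ still has 5 valence electrons; S⁺ still has 5 valence electrons.
All are still removing valence electrons, so compare the +1 ions as you would atoms: IE_2 generally rises across a period (higher Z_eff) and falls down a group (larger shell), subject to the usual subshell exceptions.
Valence configurations: N⁺ [He]2s²2p², Si⁺ [Ne]3s²3p¹, B⁺ [He]2s², O⁺ [He]2s²2p³, S⁺ [Ne]3s²3p³.
Tabulated IE_2 (kJ/mol): N 2856, Si 1577, B 2427, O 3388, S 2252.
Putting it together, IE_2: Si < S < B < N < O.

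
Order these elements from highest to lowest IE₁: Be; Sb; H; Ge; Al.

H > Be > Sb > Ge > Al

H is in period 1, group 1; Be is in period 2, group 2; Al is in period 3, group 13; Ge is in period 4, group 14; Sb is in period 5, group 15.
Removing the outermost electron gets harder across a period and easier down a group.
A diagonal step moves right (one effect) and down (the opposite effect) at once.
Ge > Al: period and group pull opposite ways; the across-period shift dominates (762 vs 578 kJ/mol).
Sb > Ge: period and group pull opposite ways; the across-period shift dominates (831 vs 762 kJ/mol).
Be > Sb: the two effects oppose for this pair; the down-group effect wins (900 vs 831 kJ/mol).
H > Be: the two effects oppose for this pair; the down-group effect wins (1312 vs 900 kJ/mol).
Tabulated first ionization energy (kJ/mol): H 1312, Be 900, Al 578, Ge 762, Sb 831.
So from highest to lowest: H > Be > Sb > Ge > Al.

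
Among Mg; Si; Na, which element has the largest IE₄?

Consider each +3 ion: Mg³⁺ is already 1 electron into the core; Si³⁺ still has 1 valence electron; Na³⁺ is already 2 electrons into the core.
Core electrons are held far more tightly than valence electrons, so Na and Mg top the IE_4 order.
Approximate IE_4 values (kJ/mol): Mg 10543, Si 4356, Na 9543.
Overall IE_4 order: Si < Na < Mg.

Mg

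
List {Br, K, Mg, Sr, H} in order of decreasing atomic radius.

K > Sr > Mg > Br > H

H is in period 1, group 1; Mg is in period 3, group 2; K is in period 4, group 1; Br is in period 4, group 17; Sr is in period 5, group 2.
Radius decreases left→right (rising Z_eff, same n) and increases top→bottom (higher n).
Neither a single period nor a single group — weigh both effects.
Br > H: the two effects oppose for this pair; the down-group effect wins (114 vs 32 pm).
Mg > Br: the two effects oppose for this pair; the across-period effect wins (139 vs 114 pm).
Sr > Mg: Sr sits below Mg in group 2, so the down-group effect alone puts Sr larger.
K > Sr: the two effects oppose for this pair; the across-period effect wins (196 vs 185 pm).
For reference (pm): H 32, Mg 139, K 196, Br 114, Sr 185.
So from largest to smallest: K > Sr > Mg > Br > H.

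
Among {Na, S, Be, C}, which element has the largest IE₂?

After 1 electron has been removed, what remains? Na⁺ is the bare [Ne] core; S⁺ still has 5 valence electrons; Be⁺ still has 1 valence electron; C⁺ still has 3 valence electrons.
Core electrons are held far more tightly than valence electrons, so Na tops the IE_2 order.
Valence configurations: S⁺ [Ne]3s²3p³, Be⁺ [He]2s¹, C⁺ [He]2s²2p¹.
Tabulated IE_2 (kJ/mol): Na 4562, S 2252, Be 1757, C 2353.
Overall IE_2 order: Be < S < C < Na.

Na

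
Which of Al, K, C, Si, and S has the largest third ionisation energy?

IE_3 is the cost of taking one more electron from the +2 cation: Al²⁺ still has 1 valence electron; K²⁺ is already 1 electron into the core; C²⁺ still has 2 valence electrons; Si²⁺ still has 2 valence electrons; S²⁺ still has 4 valence electrons.
Usually core removal costs more than valence removal, but here the competition is close: a tightly held n=2 valence electron can cost more to remove than an n=3 core electron, so the actual values have to decide it.
Valence configurations: Al²⁺ [Ne]3s¹, C²⁺ [He]2s², Si²⁺ [Ne]3s², S²⁺ [Ne]3s²3p².
Approximate IE_3 values (kJ/mol): Al 2745, K 4420, C 4620, Si 3232, S 3357.
So the third ionization energies run Al < Si < S < K < C.

C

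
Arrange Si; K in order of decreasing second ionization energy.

K, Si

IE_2 is the cost of taking one more electron from the +1 cation: Si⁺ still has 3 valence electrons; K⁺ is the bare [Ar] core.
Breaking into a closed-shell core is much more expensive than removing a leftover valence electron — K has the largest IE_2 here.
Tabulated IE_2 (kJ/mol): Si 1577, K 3052.
Hence IE_2: Si < K.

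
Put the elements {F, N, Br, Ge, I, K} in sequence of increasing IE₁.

First ionization energy rises across a period (greater Z_eff holds electrons more tightly) and falls down a group (valence electrons are farther from the nucleus).
These span different periods and groups, so the two trends combine.
Ge > K: both are in period 4; the period trend gives Ge the larger value.
I > Ge: the two effects oppose for this pair; the across-period effect wins (1008 vs 762 kJ/mol).
Br > I: Br sits above I in group 17, so the down-group effect alone puts Br higher.
N > Br: the two effects oppose for this pair; the down-group effect wins (1402 vs 1140 kJ/mol).
F > N: both are in period 2; the period trend gives F the larger value.
Approximate values (kJ/mol): N 1402, F 1681, K 419, Ge 762, Br 1140, I 1008.
So from lowest to highest: K < Ge < I < Br < N < F.

K, Ge, I, Br, N, F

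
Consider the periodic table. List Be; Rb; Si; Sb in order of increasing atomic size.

Be is in period 2, group 2; Si is in period 3, group 14; Rb is in period 5, group 1; Sb is in period 5, group 15.
Atomic radius shrinks across a period as nuclear charge pulls the same shell inward, and grows down a group as new shells are added.
Here both period and group differ, so the two effects have to be weighed against each other.
Si > Be: the two effects oppose for this pair; the down-group effect wins (116 vs 102 pm).
Sb > Si: period and group pull opposite ways; the down-group shift dominates (140 vs 116 pm).
Rb > Sb: Rb lies to the left of Sb in period 5, so the across-period effect alone puts Rb larger.
Approximate values (pm): Be 102, Si 116, Rb 210, Sb 140.
So from smallest to largest: Be < Si < Sb < Rb.

Be < Si < Sb < Rb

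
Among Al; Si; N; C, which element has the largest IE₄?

Al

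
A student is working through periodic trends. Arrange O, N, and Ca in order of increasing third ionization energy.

N < Ca < O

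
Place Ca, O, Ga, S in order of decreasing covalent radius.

Ca > Ga > S > O

O is in period 2, group 16; S is in period 3, group 16; Ca is in period 4, group 2; Ga is in period 4, group 13.
Atomic radius shrinks across a period as nuclear charge pulls the same shell inward, and grows down a group as new shells are added.
These span different periods and groups, so the two trends combine.
S > O: S sits below O in group 16, so the down-group effect alone puts S larger.
Ga > S: relative to S, both the across-period and down-group shifts push Ga's atomic radius up.
Ca > Ga: both are in period 4; the period trend gives Ca the larger value.
Tabulated atomic radius (pm): O 63, S 103, Ca 171, Ga 124.
So from largest to smallest: Ca > Ga > S > O.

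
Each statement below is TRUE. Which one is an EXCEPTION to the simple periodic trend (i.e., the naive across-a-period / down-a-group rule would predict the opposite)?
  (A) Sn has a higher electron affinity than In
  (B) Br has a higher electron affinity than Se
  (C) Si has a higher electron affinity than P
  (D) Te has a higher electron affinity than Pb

The general trend: electron affinity increases across a period and decreases down a group.
(A) Sn (period 5, group 14) vs In (period 5, group 13): the stated order agrees with the simple trend.
(B) Br (period 4, group 17) vs Se (period 4, group 16): the stated order agrees with the simple trend.
(C) Si (period 3, group 14) vs P (period 3, group 15): the stated order contradicts the simple trend.
(D) Te (period 5, group 16) vs Pb (period 6, group 14): the stated order agrees with the simple trend.
The exception is (C): adding an electron to P's half-filled 3p³ is unfavourable, so Si (3p²) has the more exothermic EA.

(C)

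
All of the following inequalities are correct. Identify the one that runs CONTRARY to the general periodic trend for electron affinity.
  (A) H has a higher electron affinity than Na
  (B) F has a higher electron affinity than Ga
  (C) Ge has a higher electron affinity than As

The general trend: electron affinity increases across a period and decreases down a group.
(A) H (period 1, group 1) vs Na (period 3, group 1): the stated order agrees with the simple trend.
(B) F (period 2, group 17) vs Ga (period 4, group 13): the stated order agrees with the simple trend.
(C) Ge (period 4, group 14) vs As (period 4, group 15): the stated order contradicts the simple trend.
The exception is (C): adding an electron to As's half-filled 4p³ is unfavourable, so Ge (4p²) has the more exothermic EA.

(C)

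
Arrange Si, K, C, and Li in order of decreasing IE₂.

Li > K > C > Si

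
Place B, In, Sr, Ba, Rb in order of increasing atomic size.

B < In < Sr < Ba < Rb

B is in period 2, group 13; Rb is in period 5, group 1; Sr is in period 5, group 2; In is in period 5, group 13; Ba is in period 6, group 2.
Radius decreases left→right (rising Z_eff, same n) and increases top→bottom (higher n).
Here both period and group differ, so the two effects have to be weighed against each other.
In > B: In sits below B in group 13, so the down-group effect alone puts In larger.
Sr > In: both are in period 5; the period trend gives Sr the larger value.
Ba > Sr: they share group 2; the group trend gives Ba the larger value.
Rb > Ba: the two effects oppose for this pair; the across-period effect wins (210 vs 196 pm).
Tabulated atomic radius (pm): B 85, Rb 210, Sr 185, In 142, Ba 196.
So from smallest to largest: B < In < Sr < Ba < Rb.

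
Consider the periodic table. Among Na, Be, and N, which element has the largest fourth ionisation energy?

Be

IE_4 is the cost of taking one more electron from the +3 cation: Na³⁺ is already 2 electrons into the core; Be³⁺ is already 1 electron into the core; N³⁺ still has 2 valence electrons.
Core electrons are held far more tightly than valence electrons, so Na and Be top the IE_4 order.
The numbers (kJ/mol): Na 9543, Be 21007, N 7475.
Overall IE_4 order: N < Na < Be.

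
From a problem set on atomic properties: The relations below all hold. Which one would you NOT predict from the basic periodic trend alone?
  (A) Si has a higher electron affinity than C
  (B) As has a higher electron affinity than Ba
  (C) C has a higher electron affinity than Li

The general trend: electron affinity increases across a period and decreases down a group.
(A) Si (period 3, group 14) vs C (period 2, group 14): the stated order contradicts the simple trend.
(B) As (period 4, group 15) vs Ba (period 6, group 2): the stated order agrees with the simple trend.
(C) C (period 2, group 14) vs Li (period 2, group 1): the stated order agrees with the simple trend.
The exception is (A): Si's larger, more diffuse 3p orbitals accept an added electron slightly more readily than C's compact 2p.

(A)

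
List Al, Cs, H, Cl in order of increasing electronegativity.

Cs < Al < H < Cl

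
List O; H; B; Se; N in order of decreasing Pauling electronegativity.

H is in period 1, group 1; B is in period 2, group 13; N is in period 2, group 15; O is in period 2, group 16; Se is in period 4, group 16.
Smaller atoms with higher effective nuclear charge are more electronegative.
These span different periods and groups, so the two trends combine.
H > B: period and group pull opposite ways; the down-group shift dominates (2.20 vs 2.04).
Se > H: the two effects oppose for this pair; the across-period effect wins (2.55 vs 2.20).
N > Se: the two effects oppose for this pair; the down-group effect wins (3.04 vs 2.55).
O > N: O lies to the right of N in period 2, so the across-period effect alone puts O higher.
Tabulated electronegativity (Pauling): H 2.20, B 2.04, N 3.04, O 3.44, Se 2.55.
So from highest to lowest: O > N > Se > H > B.

O > N > Se > H > B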